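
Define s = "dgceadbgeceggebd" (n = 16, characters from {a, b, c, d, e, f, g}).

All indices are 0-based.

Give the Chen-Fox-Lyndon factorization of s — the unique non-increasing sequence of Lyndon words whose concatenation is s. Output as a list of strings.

["dg", "ce", "adbgeceggebd"]

emit factor 1: 'dg' (i=0, period=2)
emit factor 2: 'ce' (i=2, period=2)
emit factor 3: 'adbgeceggebd' (i=4, period=12)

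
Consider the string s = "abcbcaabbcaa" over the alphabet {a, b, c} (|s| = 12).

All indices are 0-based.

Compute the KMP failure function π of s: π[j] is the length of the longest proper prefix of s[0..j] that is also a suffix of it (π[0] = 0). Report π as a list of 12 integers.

[0, 0, 0, 0, 0, 1, 1, 2, 0, 0, 1, 1]

π[0] = 0
j=1 s[j]='b': π[1]=0 (border '')
j=2 s[j]='c': π[2]=0 (border '')
j=3 s[j]='b': π[3]=0 (border '')
j=4 s[j]='c': π[4]=0 (border '')
j=5 s[j]='a': π[5]=1 (border 'a')
j=6 s[j]='a': k: 1→0; π[6]=1 (border 'a')
j=7 s[j]='b': π[7]=2 (border 'ab')
j=8 s[j]='b': k: 2→0; π[8]=0 (border '')
j=9 s[j]='c': π[9]=0 (border '')
j=10 s[j]='a': π[10]=1 (border 'a')
j=11 s[j]='a': k: 1→0; π[11]=1 (border 'a')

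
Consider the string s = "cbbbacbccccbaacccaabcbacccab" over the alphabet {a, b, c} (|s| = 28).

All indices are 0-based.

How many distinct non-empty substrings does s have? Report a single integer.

353

rank→(start, suffix):
  0 → (17, 'aabcbacccab')
  1 → (12, 'aacccaabcbacccab')
  2 → (26, 'ab')
  3 → (18, 'abcbacccab')
  4 → (4, 'acbccccbaacccaabcbacccab')
  5 → (13, 'acccaabcbacccab')
  6 → (22, 'acccab')
  7 → (27, 'b')
  8 → (11, 'baacccaabcbacccab')
  9 → (3, 'bacbccccbaacccaabcbacccab')
  10 → (21, 'bacccab')
  11 → (2, 'bbacbccccbaacccaabcbacccab')
  12 → (1, 'bbbacbccccbaacccaabcbacccab')
  13 → (19, 'bcbacccab')
  14 → (6, 'bccccbaacccaabcbacccab')
  15 → (16, 'caabcbacccab')
  16 → (25, 'cab')
  17 → (10, 'cbaacccaabcbacccab')
  18 → (20, 'cbacccab')
  19 → (0, 'cbbbacbccccbaacccaabcbacccab')
  20 → (5, 'cbccccbaacccaabcbacccab')
  21 → (15, 'ccaabcbacccab')
  22 → (24, 'ccab')
  23 → (9, 'ccbaacccaabcbacccab')
  24 → (14, 'cccaabcbacccab')
  25 → (23, 'cccab')
  26 → (8, 'cccbaacccaabcbacccab')
  27 → (7, 'ccccbaacccaabcbacccab')

SA = [17, 12, 26, 18, 4, 13, 22, 27, 11, 3, 21, 2, 1, 19, 6, 16, 25, 10, 20, 0, 5, 15, 24, 9, 14, 23, 8, 7]
i: (SA[i-1],SA[i]) lcp shared
  1: (17,12) 2 'aa'
  2: (12,26) 1 'a'
  3: (26,18) 2 'ab'
  4: (18,4) 1 'a'
  5: (4,13) 2 'ac'
  6: (13,22) 5 'accca'
  7: (22,27) 0 ''
  8: (27,11) 1 'b'
  9: (11,3) 2 'ba'
  10: (3,21) 3 'bac'
  11: (21,2) 1 'b'
  12: (2,1) 2 'bb'
  13: (1,19) 1 'b'
  14: (19,6) 2 'bc'
  15: (6,16) 0 ''
  16: (16,25) 2 'ca'
  17: (25,10) 1 'c'
  18: (10,20) 3 'cba'
  19: (20,0) 2 'cb'
  20: (0,5) 2 'cb'
  21: (5,15) 1 'c'
  22: (15,24) 3 'cca'
  23: (24,9) 2 'cc'
  24: (9,14) 2 'cc'
  25: (14,23) 4 'ccca'
  26: (23,8) 3 'ccc'
  27: (8,7) 3 'ccc'

n(n+1)/2 = 28·29/2 = 406
Σ LCP = 0 + 2 + 1 + 2 + 1 + 2 + 5 + 0 + 1 + 2 + 3 + 1 + 2 + 1 + 2 + 0 + 2 + 1 + 3 + 2 + 2 + 1 + 3 + 2 + 2 + 4 + 3 + 3 = 53
distinct = 406 − 53 = 353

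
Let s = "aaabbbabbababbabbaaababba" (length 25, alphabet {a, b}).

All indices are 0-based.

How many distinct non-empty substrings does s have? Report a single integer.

248

rank | idx | suffix
   0 |  24 | a
   1 |  17 | aaababba
   2 |   0 | aaabbbabbababbabbaaababba
   3 |  18 | aababba
   4 |   1 | aabbbabbababbabbaaababba
   5 |  19 | ababba
   6 |   9 | ababbabbaaababba
   7 |  21 | abba
   8 |  14 | abbaaababba
   9 |   6 | abbababbabbaaababba
  10 |  11 | abbabbaaababba
  11 |   2 | abbbabbababbabbaaababba
  12 |  23 | ba
  13 |  16 | baaababba
  14 |   8 | bababbabbaaababba
  15 |  20 | babba
  16 |  13 | babbaaababba
  17 |   5 | babbababbabbaaababba
  18 |  10 | babbabbaaababba
  19 |  22 | bba
  20 |  15 | bbaaababba
  21 |   7 | bbababbabbaaababba
  22 |  12 | bbabbaaababba
  23 |   4 | bbabbababbabbaaababba
  24 |   3 | bbbabbababbabbaaababba

SA = [24, 17, 0, 18, 1, 19, 9, 21, 14, 6, 11, 2, 23, 16, 8, 20, 13, 5, 10, 22, 15, 7, 12, 4, 3]
i: (SA[i-1],SA[i]) lcp shared
  1: (24,17) 1 'a'
  2: (17,0) 4 'aaab'
  3: (0,18) 2 'aa'
  4: (18,1) 3 'aab'
  5: (1,19) 1 'a'
  6: (19,9) 6 'ababba'
  7: (9,21) 2 'ab'
  8: (21,14) 4 'abba'
  9: (14,6) 4 'abba'
  10: (6,11) 5 'abbab'
  11: (11,2) 3 'abb'
  12: (2,23) 0 ''
  13: (23,16) 2 'ba'
  14: (16,8) 2 'ba'
  15: (8,20) 3 'bab'
  16: (20,13) 5 'babba'
  17: (13,5) 5 'babba'
  18: (5,10) 6 'babbab'
  19: (10,22) 1 'b'
  20: (22,15) 3 'bba'
  21: (15,7) 3 'bba'
  22: (7,12) 4 'bbab'
  23: (12,4) 6 'bbabba'
  24: (4,3) 2 'bb'

n(n+1)/2 = 25·26/2 = 325
Σ LCP = 0 + 1 + 4 + 2 + 3 + 1 + 6 + 2 + 4 + 4 + 5 + 3 + 0 + 2 + 2 + 3 + 5 + 5 + 6 + 1 + 3 + 3 + 4 + 6 + 2 = 77
distinct = 325 − 77 = 248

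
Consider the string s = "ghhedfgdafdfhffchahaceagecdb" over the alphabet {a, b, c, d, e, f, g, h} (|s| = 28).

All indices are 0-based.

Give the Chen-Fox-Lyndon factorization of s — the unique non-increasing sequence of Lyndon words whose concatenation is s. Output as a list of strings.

emit factor 1: 'ghh' (i=0, period=3)
emit factor 2: 'e' (i=3, period=1)
emit factor 3: 'dfg' (i=4, period=3)
emit factor 4: 'd' (i=7, period=1)
emit factor 5: 'afdfhffchah' (i=8, period=11)
emit factor 6: 'aceagecdb' (i=19, period=9)

["ghh", "e", "dfg", "d", "afdfhffchah", "aceagecdb"]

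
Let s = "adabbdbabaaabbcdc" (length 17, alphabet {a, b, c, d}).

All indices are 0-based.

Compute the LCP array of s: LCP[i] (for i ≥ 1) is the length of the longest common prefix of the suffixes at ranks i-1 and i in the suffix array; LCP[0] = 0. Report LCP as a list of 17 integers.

sorted suffixes:
  #0 SA[0]=9  'aaabbcdc'
  #1 SA[1]=10  'aabbcdc'
  #2 SA[2]=7  'abaaabbcdc'
  #3 SA[3]=11  'abbcdc'
  #4 SA[4]=2  'abbdbabaaabbcdc'
  #5 SA[5]=0  'adabbdbabaaabbcdc'
  #6 SA[6]=8  'baaabbcdc'
  #7 SA[7]=6  'babaaabbcdc'
  #8 SA[8]=12  'bbcdc'
  #9 SA[9]=3  'bbdbabaaabbcdc'
  #10 SA[10]=13  'bcdc'
  #11 SA[11]=4  'bdbabaaabbcdc'
  #12 SA[12]=16  'c'
  #13 SA[13]=14  'cdc'
  #14 SA[14]=1  'dabbdbabaaabbcdc'
  #15 SA[15]=5  'dbabaaabbcdc'
  #16 SA[16]=15  'dc'

SA = [9, 10, 7, 11, 2, 0, 8, 6, 12, 3, 13, 4, 16, 14, 1, 5, 15]
i: (SA[i-1],SA[i]) lcp shared
  1: (9,10) 2 'aa'
  2: (10,7) 1 'a'
  3: (7,11) 2 'ab'
  4: (11,2) 3 'abb'
  5: (2,0) 1 'a'
  6: (0,8) 0 ''
  7: (8,6) 2 'ba'
  8: (6,12) 1 'b'
  9: (12,3) 2 'bb'
  10: (3,13) 1 'b'
  11: (13,4) 1 'b'
  12: (4,16) 0 ''
  13: (16,14) 1 'c'
  14: (14,1) 0 ''
  15: (1,5) 1 'd'
  16: (5,15) 1 'd'

[0, 2, 1, 2, 3, 1, 0, 2, 1, 2, 1, 1, 0, 1, 0, 1, 1]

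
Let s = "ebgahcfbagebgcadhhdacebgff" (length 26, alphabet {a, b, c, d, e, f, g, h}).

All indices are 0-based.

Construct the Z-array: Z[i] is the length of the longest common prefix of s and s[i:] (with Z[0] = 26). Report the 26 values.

Z[0]=26
i=1: i≥r, start 0; Z[1]=0
i=2: i≥r, start 0; Z[2]=0
i=3: i≥r, start 0; Z[3]=0
i=4: i≥r, start 0; Z[4]=0
i=5: i≥r, start 0; Z[5]=0
i=6: i≥r, start 0; Z[6]=0
i=7: i≥r, start 0; Z[7]=0
i=8: i≥r, start 0; Z[8]=0
i=9: i≥r, start 0; Z[9]=0
i=10: i≥r, start 0; Z[10]=3 extend→box=[10,13)
i=11: min(r-i=2, Z[1]=0)=0; Z[11]=0
i=12: min(r-i=1, Z[2]=0)=0; Z[12]=0
i=13: i≥r, start 0; Z[13]=0
i=14: i≥r, start 0; Z[14]=0
i=15: i≥r, start 0; Z[15]=0
i=16: i≥r, start 0; Z[16]=0
i=17: i≥r, start 0; Z[17]=0
i=18: i≥r, start 0; Z[18]=0
i=19: i≥r, start 0; Z[19]=0
i=20: i≥r, start 0; Z[20]=0
i=21: i≥r, start 0; Z[21]=3 extend→box=[21,24)
i=22: min(r-i=2, Z[1]=0)=0; Z[22]=0
i=23: min(r-i=1, Z[2]=0)=0; Z[23]=0
i=24: i≥r, start 0; Z[24]=0
i=25: i≥r, start 0; Z[25]=0

[26, 0, 0, 0, 0, 0, 0, 0, 0, 0, 3, 0, 0, 0, 0, 0, 0, 0, 0, 0, 0, 3, 0, 0, 0, 0]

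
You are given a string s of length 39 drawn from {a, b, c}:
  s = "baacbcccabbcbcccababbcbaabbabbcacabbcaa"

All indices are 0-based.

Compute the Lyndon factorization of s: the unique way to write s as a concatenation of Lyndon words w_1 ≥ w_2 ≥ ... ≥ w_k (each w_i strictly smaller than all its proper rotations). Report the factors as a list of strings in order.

emit factor 1: 'b' (i=0, period=1)
emit factor 2: 'aacbcccabbcbcccababbcb' (i=1, period=22)
emit factor 3: 'aabbabbcacabbc' (i=23, period=14)
emit factor 4: 'a' (i=37, period=1)
emit factor 5: 'a' (i=38, period=1)

["b", "aacbcccabbcbcccababbcb", "aabbabbcacabbc", "a", "a"]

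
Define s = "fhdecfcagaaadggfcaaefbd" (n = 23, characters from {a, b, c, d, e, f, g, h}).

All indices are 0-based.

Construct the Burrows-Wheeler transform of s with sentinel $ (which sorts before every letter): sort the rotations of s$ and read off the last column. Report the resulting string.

dgacaacfffebhadaegc$agdf

rank  rotation                  last
    0  $fhdecfcagaaadggfcaaefbd  d
    1  aaadggfcaaefbd$fhdecfcag  g
    2  aadggfcaaefbd$fhdecfcaga  a
    3  aaefbd$fhdecfcagaaadggfc  c
    4  adggfcaaefbd$fhdecfcagaa  a
    5  aefbd$fhdecfcagaaadggfca  a
    6  agaaadggfcaaefbd$fhdecfc  c
    7  bd$fhdecfcagaaadggfcaaef  f
    8  caaefbd$fhdecfcagaaadggf  f
    9  cagaaadggfcaaefbd$fhdecf  f
   10  cfcagaaadggfcaaefbd$fhde  e
   11  d$fhdecfcagaaadggfcaaefb  b
   12  decfcagaaadggfcaaefbd$fh  h
   13  dggfcaaefbd$fhdecfcagaaa  a
   14  ecfcagaaadggfcaaefbd$fhd  d
   15  efbd$fhdecfcagaaadggfcaa  a
   16  fbd$fhdecfcagaaadggfcaae  e
   17  fcaaefbd$fhdecfcagaaadgg  g
   18  fcagaaadggfcaaefbd$fhdec  c
   19  fhdecfcagaaadggfcaaefbd$  $
   20  gaaadggfcaaefbd$fhdecfca  a
   21  gfcaaefbd$fhdecfcagaaadg  g
   22  ggfcaaefbd$fhdecfcagaaad  d
   23  hdecfcagaaadggfcaaefbd$f  f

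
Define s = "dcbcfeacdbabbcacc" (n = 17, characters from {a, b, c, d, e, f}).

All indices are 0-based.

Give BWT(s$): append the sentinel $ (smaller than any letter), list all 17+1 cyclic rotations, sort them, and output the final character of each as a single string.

cbcedabccbdaabc$fc

rank  rotation            last
    0  $dcbcfeacdbabbcacc  c
    1  abbcacc$dcbcfeacdb  b
    2  acc$dcbcfeacdbabbc  c
    3  acdbabbcacc$dcbcfe  e
    4  babbcacc$dcbcfeacd  d
    5  bbcacc$dcbcfeacdba  a
    6  bcacc$dcbcfeacdbab  b
    7  bcfeacdbabbcacc$dc  c
    8  c$dcbcfeacdbabbcac  c
    9  cacc$dcbcfeacdbabb  b
   10  cbcfeacdbabbcacc$d  d
   11  cc$dcbcfeacdbabbca  a
   12  cdbabbcacc$dcbcfea  a
   13  cfeacdbabbcacc$dcb  b
   14  dbabbcacc$dcbcfeac  c
   15  dcbcfeacdbabbcacc$  $
   16  eacdbabbcacc$dcbcf  f
   17  feacdbabbcacc$dcbc  c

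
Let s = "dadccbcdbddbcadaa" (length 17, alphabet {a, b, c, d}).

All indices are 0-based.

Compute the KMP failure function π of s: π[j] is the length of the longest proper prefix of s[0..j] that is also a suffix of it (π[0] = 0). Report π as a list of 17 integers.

[0, 0, 1, 0, 0, 0, 0, 1, 0, 1, 1, 0, 0, 0, 1, 2, 0]

π[0] = 0
j=1 s[j]='a': π[1]=0 (border '')
j=2 s[j]='d': π[2]=1 (border 'd')
j=3 s[j]='c': k: 1→0; π[3]=0 (border '')
j=4 s[j]='c': π[4]=0 (border '')
j=5 s[j]='b': π[5]=0 (border '')
j=6 s[j]='c': π[6]=0 (border '')
j=7 s[j]='d': π[7]=1 (border 'd')
j=8 s[j]='b': k: 1→0; π[8]=0 (border '')
j=9 s[j]='d': π[9]=1 (border 'd')
j=10 s[j]='d': k: 1→0; π[10]=1 (border 'd')
j=11 s[j]='b': k: 1→0; π[11]=0 (border '')
j=12 s[j]='c': π[12]=0 (border '')
j=13 s[j]='a': π[13]=0 (border '')
j=14 s[j]='d': π[14]=1 (border 'd')
j=15 s[j]='a': π[15]=2 (border 'da')
j=16 s[j]='a': k: 2→0; π[16]=0 (border '')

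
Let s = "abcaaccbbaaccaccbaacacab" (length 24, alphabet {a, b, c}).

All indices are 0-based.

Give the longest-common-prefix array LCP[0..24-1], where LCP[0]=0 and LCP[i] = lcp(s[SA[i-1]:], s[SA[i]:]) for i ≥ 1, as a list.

rank→(start, suffix):
  0 → (17, 'aacacab')
  1 → (9, 'aaccaccbaacacab')
  2 → (3, 'aaccbbaaccaccbaacacab')
  3 → (22, 'ab')
  4 → (0, 'abcaaccbbaaccaccbaacacab')
  5 → (20, 'acab')
  6 → (18, 'acacab')
  7 → (10, 'accaccbaacacab')
  8 → (13, 'accbaacacab')
  9 → (4, 'accbbaaccaccbaacacab')
  10 → (23, 'b')
  11 → (16, 'baacacab')
  12 → (8, 'baaccaccbaacacab')
  13 → (7, 'bbaaccaccbaacacab')
  14 → (1, 'bcaaccbbaaccaccbaacacab')
  15 → (2, 'caaccbbaaccaccbaacacab')
  16 → (21, 'cab')
  17 → (19, 'cacab')
  18 → (12, 'caccbaacacab')
  19 → (15, 'cbaacacab')
  20 → (6, 'cbbaaccaccbaacacab')
  21 → (11, 'ccaccbaacacab')
  22 → (14, 'ccbaacacab')
  23 → (5, 'ccbbaaccaccbaacacab')

SA = [17, 9, 3, 22, 0, 20, 18, 10, 13, 4, 23, 16, 8, 7, 1, 2, 21, 19, 12, 15, 6, 11, 14, 5]
i: (SA[i-1],SA[i]) lcp shared
  1: (17,9) 3 'aac'
  2: (9,3) 4 'aacc'
  3: (3,22) 1 'a'
  4: (22,0) 2 'ab'
  5: (0,20) 1 'a'
  6: (20,18) 3 'aca'
  7: (18,10) 2 'ac'
  8: (10,13) 3 'acc'
  9: (13,4) 4 'accb'
  10: (4,23) 0 ''
  11: (23,16) 1 'b'
  12: (16,8) 4 'baac'
  13: (8,7) 1 'b'
  14: (7,1) 1 'b'
  15: (1,2) 0 ''
  16: (2,21) 2 'ca'
  17: (21,19) 2 'ca'
  18: (19,12) 3 'cac'
  19: (12,15) 1 'c'
  20: (15,6) 2 'cb'
  21: (6,11) 1 'c'
  22: (11,14) 2 'cc'
  23: (14,5) 3 'ccb'

[0, 3, 4, 1, 2, 1, 3, 2, 3, 4, 0, 1, 4, 1, 1, 0, 2, 2, 3, 1, 2, 1, 2, 3]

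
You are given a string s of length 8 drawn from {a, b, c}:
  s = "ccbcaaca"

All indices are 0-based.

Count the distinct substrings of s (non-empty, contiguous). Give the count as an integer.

30

rank→(start, suffix):
  0 → (7, 'a')
  1 → (4, 'aaca')
  2 → (5, 'aca')
  3 → (2, 'bcaaca')
  4 → (6, 'ca')
  5 → (3, 'caaca')
  6 → (1, 'cbcaaca')
  7 → (0, 'ccbcaaca')

SA = [7, 4, 5, 2, 6, 3, 1, 0]
[i] adj suffixes → lcp
  [1] 7/4 → 1 ('a')
  [2] 4/5 → 1 ('a')
  [3] 5/2 → 0 ('')
  [4] 2/6 → 0 ('')
  [5] 6/3 → 2 ('ca')
  [6] 3/1 → 1 ('c')
  [7] 1/0 → 1 ('c')

n(n+1)/2 = 8·9/2 = 36
Σ LCP = 0 + 1 + 1 + 0 + 0 + 2 + 1 + 1 = 6
distinct = 36 − 6 = 30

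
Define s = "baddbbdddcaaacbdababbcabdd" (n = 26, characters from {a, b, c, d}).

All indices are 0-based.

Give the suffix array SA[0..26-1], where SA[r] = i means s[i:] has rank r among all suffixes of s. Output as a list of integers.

sorted suffixes:
  #0 SA[0]=10  'aaacbdababbcabdd'
  #1 SA[1]=11  'aacbdababbcabdd'
  #2 SA[2]=16  'ababbcabdd'
  #3 SA[3]=18  'abbcabdd'
  #4 SA[4]=22  'abdd'
  #5 SA[5]=12  'acbdababbcabdd'
  #6 SA[6]=1  'addbbdddcaaacbdababbcabdd'
  #7 SA[7]=17  'babbcabdd'
  #8 SA[8]=0  'baddbbdddcaaacbdababbcabdd'
  #9 SA[9]=19  'bbcabdd'
  #10 SA[10]=4  'bbdddcaaacbdababbcabdd'
  #11 SA[11]=20  'bcabdd'
  #12 SA[12]=14  'bdababbcabdd'
  #13 SA[13]=23  'bdd'
  #14 SA[14]=5  'bdddcaaacbdababbcabdd'
  #15 SA[15]=9  'caaacbdababbcabdd'
  #16 SA[16]=21  'cabdd'
  #17 SA[17]=13  'cbdababbcabdd'
  #18 SA[18]=25  'd'
  #19 SA[19]=15  'dababbcabdd'
  #20 SA[20]=3  'dbbdddcaaacbdababbcabdd'
  #21 SA[21]=8  'dcaaacbdababbcabdd'
  #22 SA[22]=24  'dd'
  #23 SA[23]=2  'ddbbdddcaaacbdababbcabdd'
  #24 SA[24]=7  'ddcaaacbdababbcabdd'
  #25 SA[25]=6  'dddcaaacbdababbcabdd'

[10, 11, 16, 18, 22, 12, 1, 17, 0, 19, 4, 20, 14, 23, 5, 9, 21, 13, 25, 15, 3, 8, 24, 2, 7, 6]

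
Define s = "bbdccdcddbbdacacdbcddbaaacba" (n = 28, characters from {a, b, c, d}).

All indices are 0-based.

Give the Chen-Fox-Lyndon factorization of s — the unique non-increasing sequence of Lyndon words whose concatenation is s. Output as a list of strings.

emit factor 1: 'bbdccdcdd' (i=0, period=9)
emit factor 2: 'bbd' (i=9, period=3)
emit factor 3: 'acacdbcddb' (i=12, period=10)
emit factor 4: 'aaacb' (i=22, period=5)
emit factor 5: 'a' (i=27, period=1)

["bbdccdcdd", "bbd", "acacdbcddb", "aaacb", "a"]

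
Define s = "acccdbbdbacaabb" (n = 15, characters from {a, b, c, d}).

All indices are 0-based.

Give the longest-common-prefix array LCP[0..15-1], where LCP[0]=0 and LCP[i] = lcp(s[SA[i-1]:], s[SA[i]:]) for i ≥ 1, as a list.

sorted suffixes:
  #0 SA[0]=11  'aabb'
  #1 SA[1]=12  'abb'
  #2 SA[2]=9  'acaabb'
  #3 SA[3]=0  'acccdbbdbacaabb'
  #4 SA[4]=14  'b'
  #5 SA[5]=8  'bacaabb'
  #6 SA[6]=13  'bb'
  #7 SA[7]=5  'bbdbacaabb'
  #8 SA[8]=6  'bdbacaabb'
  #9 SA[9]=10  'caabb'
  #10 SA[10]=1  'cccdbbdbacaabb'
  #11 SA[11]=2  'ccdbbdbacaabb'
  #12 SA[12]=3  'cdbbdbacaabb'
  #13 SA[13]=7  'dbacaabb'
  #14 SA[14]=4  'dbbdbacaabb'

SA = [11, 12, 9, 0, 14, 8, 13, 5, 6, 10, 1, 2, 3, 7, 4]
i: (SA[i-1],SA[i]) lcp shared
  1: (11,12) 1 'a'
  2: (12,9) 1 'a'
  3: (9,0) 2 'ac'
  4: (0,14) 0 ''
  5: (14,8) 1 'b'
  6: (8,13) 1 'b'
  7: (13,5) 2 'bb'
  8: (5,6) 1 'b'
  9: (6,10) 0 ''
  10: (10,1) 1 'c'
  11: (1,2) 2 'cc'
  12: (2,3) 1 'c'
  13: (3,7) 0 ''
  14: (7,4) 2 'db'

[0, 1, 1, 2, 0, 1, 1, 2, 1, 0, 1, 2, 1, 0, 2]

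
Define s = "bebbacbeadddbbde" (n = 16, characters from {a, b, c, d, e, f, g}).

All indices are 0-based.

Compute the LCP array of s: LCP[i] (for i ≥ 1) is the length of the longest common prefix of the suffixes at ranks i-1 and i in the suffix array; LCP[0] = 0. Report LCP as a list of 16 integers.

sorted suffixes:
  #0 SA[0]=4  'acbeadddbbde'
  #1 SA[1]=8  'adddbbde'
  #2 SA[2]=3  'bacbeadddbbde'
  #3 SA[3]=2  'bbacbeadddbbde'
  #4 SA[4]=12  'bbde'
  #5 SA[5]=13  'bde'
  #6 SA[6]=6  'beadddbbde'
  #7 SA[7]=0  'bebbacbeadddbbde'
  #8 SA[8]=5  'cbeadddbbde'
  #9 SA[9]=11  'dbbde'
  #10 SA[10]=10  'ddbbde'
  #11 SA[11]=9  'dddbbde'
  #12 SA[12]=14  'de'
  #13 SA[13]=15  'e'
  #14 SA[14]=7  'eadddbbde'
  #15 SA[15]=1  'ebbacbeadddbbde'

SA = [4, 8, 3, 2, 12, 13, 6, 0, 5, 11, 10, 9, 14, 15, 7, 1]
i: (SA[i-1],SA[i]) lcp shared
  1: (4,8) 1 'a'
  2: (8,3) 0 ''
  3: (3,2) 1 'b'
  4: (2,12) 2 'bb'
  5: (12,13) 1 'b'
  6: (13,6) 1 'b'
  7: (6,0) 2 'be'
  8: (0,5) 0 ''
  9: (5,11) 0 ''
  10: (11,10) 1 'd'
  11: (10,9) 2 'dd'
  12: (9,14) 1 'd'
  13: (14,15) 0 ''
  14: (15,7) 1 'e'
  15: (7,1) 1 'e'

[0, 1, 0, 1, 2, 1, 1, 2, 0, 0, 1, 2, 1, 0, 1, 1]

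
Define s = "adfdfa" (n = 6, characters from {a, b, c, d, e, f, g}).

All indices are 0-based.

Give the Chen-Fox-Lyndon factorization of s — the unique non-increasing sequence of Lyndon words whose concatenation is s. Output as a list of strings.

["adfdf", "a"]

emit factor 1: 'adfdf' (i=0, period=5)
emit factor 2: 'a' (i=5, period=1)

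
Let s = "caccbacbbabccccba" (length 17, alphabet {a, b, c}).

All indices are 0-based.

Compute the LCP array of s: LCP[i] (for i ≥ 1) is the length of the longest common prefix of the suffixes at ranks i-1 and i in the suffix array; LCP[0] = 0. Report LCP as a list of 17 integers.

rank→(start, suffix):
  0 → (16, 'a')
  1 → (9, 'abccccba')
  2 → (5, 'acbbabccccba')
  3 → (1, 'accbacbbabccccba')
  4 → (15, 'ba')
  5 → (8, 'babccccba')
  6 → (4, 'bacbbabccccba')
  7 → (7, 'bbabccccba')
  8 → (10, 'bccccba')
  9 → (0, 'caccbacbbabccccba')
  10 → (14, 'cba')
  11 → (3, 'cbacbbabccccba')
  12 → (6, 'cbbabccccba')
  13 → (13, 'ccba')
  14 → (2, 'ccbacbbabccccba')
  15 → (12, 'cccba')
  16 → (11, 'ccccba')

SA = [16, 9, 5, 1, 15, 8, 4, 7, 10, 0, 14, 3, 6, 13, 2, 12, 11]
i: (SA[i-1],SA[i]) lcp shared
  1: (16,9) 1 'a'
  2: (9,5) 1 'a'
  3: (5,1) 2 'ac'
  4: (1,15) 0 ''
  5: (15,8) 2 'ba'
  6: (8,4) 2 'ba'
  7: (4,7) 1 'b'
  8: (7,10) 1 'b'
  9: (10,0) 0 ''
  10: (0,14) 1 'c'
  11: (14,3) 3 'cba'
  12: (3,6) 2 'cb'
  13: (6,13) 1 'c'
  14: (13,2) 4 'ccba'
  15: (2,12) 2 'cc'
  16: (12,11) 3 'ccc'

[0, 1, 1, 2, 0, 2, 2, 1, 1, 0, 1, 3, 2, 1, 4, 2, 3]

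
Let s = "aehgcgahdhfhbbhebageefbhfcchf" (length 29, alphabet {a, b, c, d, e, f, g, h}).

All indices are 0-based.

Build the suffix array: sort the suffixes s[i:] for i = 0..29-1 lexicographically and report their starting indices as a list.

sorted suffixes:
  #0 SA[0]=0  'aehgcgahdhfhbbhebageefbhfcchf'
  #1 SA[1]=17  'ageefbhfcchf'
  #2 SA[2]=6  'ahdhfhbbhebageefbhfcchf'
  #3 SA[3]=16  'bageefbhfcchf'
  #4 SA[4]=12  'bbhebageefbhfcchf'
  #5 SA[5]=13  'bhebageefbhfcchf'
  #6 SA[6]=22  'bhfcchf'
  #7 SA[7]=25  'cchf'
  #8 SA[8]=4  'cgahdhfhbbhebageefbhfcchf'
  #9 SA[9]=26  'chf'
  #10 SA[10]=8  'dhfhbbhebageefbhfcchf'
  #11 SA[11]=15  'ebageefbhfcchf'
  #12 SA[12]=19  'eefbhfcchf'
  #13 SA[13]=20  'efbhfcchf'
  #14 SA[14]=1  'ehgcgahdhfhbbhebageefbhfcchf'
  #15 SA[15]=28  'f'
  #16 SA[16]=21  'fbhfcchf'
  #17 SA[17]=24  'fcchf'
  #18 SA[18]=10  'fhbbhebageefbhfcchf'
  #19 SA[19]=5  'gahdhfhbbhebageefbhfcchf'
  #20 SA[20]=3  'gcgahdhfhbbhebageefbhfcchf'
  #21 SA[21]=18  'geefbhfcchf'
  #22 SA[22]=11  'hbbhebageefbhfcchf'
  #23 SA[23]=7  'hdhfhbbhebageefbhfcchf'
  #24 SA[24]=14  'hebageefbhfcchf'
  #25 SA[25]=27  'hf'
  #26 SA[26]=23  'hfcchf'
  #27 SA[27]=9  'hfhbbhebageefbhfcchf'
  #28 SA[28]=2  'hgcgahdhfhbbhebageefbhfcchf'

[0, 17, 6, 16, 12, 13, 22, 25, 4, 26, 8, 15, 19, 20, 1, 28, 21, 24, 10, 5, 3, 18, 11, 7, 14, 27, 23, 9, 2]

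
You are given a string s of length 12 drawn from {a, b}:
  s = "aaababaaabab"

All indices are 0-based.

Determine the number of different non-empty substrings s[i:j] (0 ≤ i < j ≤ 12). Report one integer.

49

rank | idx | suffix
   0 |   6 | aaabab
   1 |   0 | aaababaaabab
   2 |   7 | aabab
   3 |   1 | aababaaabab
   4 |  10 | ab
   5 |   4 | abaaabab
   6 |   8 | abab
   7 |   2 | ababaaabab
   8 |  11 | b
   9 |   5 | baaabab
  10 |   9 | bab
  11 |   3 | babaaabab

SA = [6, 0, 7, 1, 10, 4, 8, 2, 11, 5, 9, 3]
rank  pair      lcp
   1  s[6:],s[0:]  6  'aaabab'
   2  s[0:],s[7:]  2  'aa'
   3  s[7:],s[1:]  5  'aabab'
   4  s[1:],s[10:]  1  'a'
   5  s[10:],s[4:]  2  'ab'
   6  s[4:],s[8:]  3  'aba'
   7  s[8:],s[2:]  4  'abab'
   8  s[2:],s[11:]  0  ''
   9  s[11:],s[5:]  1  'b'
  10  s[5:],s[9:]  2  'ba'
  11  s[9:],s[3:]  3  'bab'

n(n+1)/2 = 12·13/2 = 78
Σ LCP = 0 + 6 + 2 + 5 + 1 + 2 + 3 + 4 + 0 + 1 + 2 + 3 = 29
distinct = 78 − 29 = 49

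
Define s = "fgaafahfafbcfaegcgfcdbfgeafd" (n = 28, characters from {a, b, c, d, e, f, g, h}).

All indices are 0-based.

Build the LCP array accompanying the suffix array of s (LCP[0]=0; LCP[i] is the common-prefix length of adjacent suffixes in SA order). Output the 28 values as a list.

[0, 1, 1, 2, 2, 1, 0, 1, 0, 1, 1, 0, 1, 0, 1, 0, 2, 2, 1, 1, 1, 1, 2, 0, 1, 1, 1, 0]

sorted suffixes:
  #0 SA[0]=2  'aafahfafbcfaegcgfcdbfgeafd'
  #1 SA[1]=13  'aegcgfcdbfgeafd'
  #2 SA[2]=3  'afahfafbcfaegcgfcdbfgeafd'
  #3 SA[3]=8  'afbcfaegcgfcdbfgeafd'
  #4 SA[4]=25  'afd'
  #5 SA[5]=5  'ahfafbcfaegcgfcdbfgeafd'
  #6 SA[6]=10  'bcfaegcgfcdbfgeafd'
  #7 SA[7]=21  'bfgeafd'
  #8 SA[8]=19  'cdbfgeafd'
  #9 SA[9]=11  'cfaegcgfcdbfgeafd'
  #10 SA[10]=16  'cgfcdbfgeafd'
  #11 SA[11]=27  'd'
  #12 SA[12]=20  'dbfgeafd'
  #13 SA[13]=24  'eafd'
  #14 SA[14]=14  'egcgfcdbfgeafd'
  #15 SA[15]=12  'faegcgfcdbfgeafd'
  #16 SA[16]=7  'fafbcfaegcgfcdbfgeafd'
  #17 SA[17]=4  'fahfafbcfaegcgfcdbfgeafd'
  #18 SA[18]=9  'fbcfaegcgfcdbfgeafd'
  #19 SA[19]=18  'fcdbfgeafd'
  #20 SA[20]=26  'fd'
  #21 SA[21]=0  'fgaafahfafbcfaegcgfcdbfgeafd'
  #22 SA[22]=22  'fgeafd'
  #23 SA[23]=1  'gaafahfafbcfaegcgfcdbfgeafd'
  #24 SA[24]=15  'gcgfcdbfgeafd'
  #25 SA[25]=23  'geafd'
  #26 SA[26]=17  'gfcdbfgeafd'
  #27 SA[27]=6  'hfafbcfaegcgfcdbfgeafd'

SA = [2, 13, 3, 8, 25, 5, 10, 21, 19, 11, 16, 27, 20, 24, 14, 12, 7, 4, 9, 18, 26, 0, 22, 1, 15, 23, 17, 6]
rank  pair      lcp
   1  s[2:],s[13:]  1  'a'
   2  s[13:],s[3:]  1  'a'
   3  s[3:],s[8:]  2  'af'
   4  s[8:],s[25:]  2  'af'
   5  s[25:],s[5:]  1  'a'
   6  s[5:],s[10:]  0  ''
   7  s[10:],s[21:]  1  'b'
   8  s[21:],s[19:]  0  ''
   9  s[19:],s[11:]  1  'c'
  10  s[11:],s[16:]  1  'c'
  11  s[16:],s[27:]  0  ''
  12  s[27:],s[20:]  1  'd'
  13  s[20:],s[24:]  0  ''
  14  s[24:],s[14:]  1  'e'
  15  s[14:],s[12:]  0  ''
  16  s[12:],s[7:]  2  'fa'
  17  s[7:],s[4:]  2  'fa'
  18  s[4:],s[9:]  1  'f'
  19  s[9:],s[18:]  1  'f'
  20  s[18:],s[26:]  1  'f'
  21  s[26:],s[0:]  1  'f'
  22  s[0:],s[22:]  2  'fg'
  23  s[22:],s[1:]  0  ''
  24  s[1:],s[15:]  1  'g'
  25  s[15:],s[23:]  1  'g'
  26  s[23:],s[17:]  1  'g'
  27  s[17:],s[6:]  0  ''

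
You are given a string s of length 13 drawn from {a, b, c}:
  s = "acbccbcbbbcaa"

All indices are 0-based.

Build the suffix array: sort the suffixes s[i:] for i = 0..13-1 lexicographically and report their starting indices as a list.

rank→(start, suffix):
  0 → (12, 'a')
  1 → (11, 'aa')
  2 → (0, 'acbccbcbbbcaa')
  3 → (7, 'bbbcaa')
  4 → (8, 'bbcaa')
  5 → (9, 'bcaa')
  6 → (5, 'bcbbbcaa')
  7 → (2, 'bccbcbbbcaa')
  8 → (10, 'caa')
  9 → (6, 'cbbbcaa')
  10 → (4, 'cbcbbbcaa')
  11 → (1, 'cbccbcbbbcaa')
  12 → (3, 'ccbcbbbcaa')

[12, 11, 0, 7, 8, 9, 5, 2, 10, 6, 4, 1, 3]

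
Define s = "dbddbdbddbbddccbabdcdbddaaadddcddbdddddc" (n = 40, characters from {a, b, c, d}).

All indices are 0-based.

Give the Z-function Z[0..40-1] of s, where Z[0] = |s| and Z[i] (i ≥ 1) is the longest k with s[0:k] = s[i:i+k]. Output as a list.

Z[0]=40
i=1: i≥r, start 0; Z[1]=0
i=2: i≥r, start 0; Z[2]=1 scan→box=[2,3)
i=3: i≥r, start 0; Z[3]=3 scan→box=[3,6)
i=4: min(r-i=2, Z[1]=0)=0; Z[4]=0
i=5: min(r-i=1, Z[2]=1)=1; Z[5]=5 scan→box=[5,10)
i=6: min(r-i=4, Z[1]=0)=0; Z[6]=0
i=7: min(r-i=3, Z[2]=1)=1; Z[7]=1
i=8: min(r-i=2, Z[3]=3)=2; Z[8]=2
i=9: min(r-i=1, Z[4]=0)=0; Z[9]=0
i=10: i≥r, start 0; Z[10]=0
i=11: i≥r, start 0; Z[11]=1 scan→box=[11,12)
i=12: i≥r, start 0; Z[12]=1 scan→box=[12,13)
i=13: i≥r, start 0; Z[13]=0
i=14: i≥r, start 0; Z[14]=0
i=15: i≥r, start 0; Z[15]=0
i=16: i≥r, start 0; Z[16]=0
i=17: i≥r, start 0; Z[17]=0
i=18: i≥r, start 0; Z[18]=1 scan→box=[18,19)
i=19: i≥r, start 0; Z[19]=0
i=20: i≥r, start 0; Z[20]=4 scan→box=[20,24)
i=21: min(r-i=3, Z[1]=0)=0; Z[21]=0
i=22: min(r-i=2, Z[2]=1)=1; Z[22]=1
i=23: min(r-i=1, Z[3]=3)=1; Z[23]=1
i=24: i≥r, start 0; Z[24]=0
i=25: i≥r, start 0; Z[25]=0
i=26: i≥r, start 0; Z[26]=0
i=27: i≥r, start 0; Z[27]=1 scan→box=[27,28)
i=28: i≥r, start 0; Z[28]=1 scan→box=[28,29)
i=29: i≥r, start 0; Z[29]=1 scan→box=[29,30)
i=30: i≥r, start 0; Z[30]=0
i=31: i≥r, start 0; Z[31]=1 scan→box=[31,32)
i=32: i≥r, start 0; Z[32]=4 scan→box=[32,36)
i=33: min(r-i=3, Z[1]=0)=0; Z[33]=0
i=34: min(r-i=2, Z[2]=1)=1; Z[34]=1
i=35: min(r-i=1, Z[3]=3)=1; Z[35]=1
i=36: i≥r, start 0; Z[36]=1 scan→box=[36,37)
i=37: i≥r, start 0; Z[37]=1 scan→box=[37,38)
i=38: i≥r, start 0; Z[38]=1 scan→box=[38,39)
i=39: i≥r, start 0; Z[39]=0

[40, 0, 1, 3, 0, 5, 0, 1, 2, 0, 0, 1, 1, 0, 0, 0, 0, 0, 1, 0, 4, 0, 1, 1, 0, 0, 0, 1, 1, 1, 0, 1, 4, 0, 1, 1, 1, 1, 1, 0]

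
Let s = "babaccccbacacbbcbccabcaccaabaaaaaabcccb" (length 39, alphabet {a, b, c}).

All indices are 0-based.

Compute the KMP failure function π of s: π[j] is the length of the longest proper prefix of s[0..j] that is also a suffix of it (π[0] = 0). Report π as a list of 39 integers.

π[0] = 0
j=1 s[j]='a': π[1]=0 (border '')
j=2 s[j]='b': π[2]=1 (border 'b')
j=3 s[j]='a': π[3]=2 (border 'ba')
j=4 s[j]='c': k: 2→0; π[4]=0 (border '')
j=5 s[j]='c': π[5]=0 (border '')
j=6 s[j]='c': π[6]=0 (border '')
j=7 s[j]='c': π[7]=0 (border '')
j=8 s[j]='b': π[8]=1 (border 'b')
j=9 s[j]='a': π[9]=2 (border 'ba')
j=10 s[j]='c': k: 2→0; π[10]=0 (border '')
j=11 s[j]='a': π[11]=0 (border '')
j=12 s[j]='c': π[12]=0 (border '')
j=13 s[j]='b': π[13]=1 (border 'b')
j=14 s[j]='b': k: 1→0; π[14]=1 (border 'b')
j=15 s[j]='c': k: 1→0; π[15]=0 (border '')
j=16 s[j]='b': π[16]=1 (border 'b')
j=17 s[j]='c': k: 1→0; π[17]=0 (border '')
j=18 s[j]='c': π[18]=0 (border '')
j=19 s[j]='a': π[19]=0 (border '')
j=20 s[j]='b': π[20]=1 (border 'b')
j=21 s[j]='c': k: 1→0; π[21]=0 (border '')
j=22 s[j]='a': π[22]=0 (border '')
j=23 s[j]='c': π[23]=0 (border '')
j=24 s[j]='c': π[24]=0 (border '')
j=25 s[j]='a': π[25]=0 (border '')
j=26 s[j]='a': π[26]=0 (border '')
j=27 s[j]='b': π[27]=1 (border 'b')
j=28 s[j]='a': π[28]=2 (border 'ba')
j=29 s[j]='a': k: 2→0; π[29]=0 (border '')
j=30 s[j]='a': π[30]=0 (border '')
j=31 s[j]='a': π[31]=0 (border '')
j=32 s[j]='a': π[32]=0 (border '')
j=33 s[j]='a': π[33]=0 (border '')
j=34 s[j]='b': π[34]=1 (border 'b')
j=35 s[j]='c': k: 1→0; π[35]=0 (border '')
j=36 s[j]='c': π[36]=0 (border '')
j=37 s[j]='c': π[37]=0 (border '')
j=38 s[j]='b': π[38]=1 (border 'b')

[0, 0, 1, 2, 0, 0, 0, 0, 1, 2, 0, 0, 0, 1, 1, 0, 1, 0, 0, 0, 1, 0, 0, 0, 0, 0, 0, 1, 2, 0, 0, 0, 0, 0, 1, 0, 0, 0, 1]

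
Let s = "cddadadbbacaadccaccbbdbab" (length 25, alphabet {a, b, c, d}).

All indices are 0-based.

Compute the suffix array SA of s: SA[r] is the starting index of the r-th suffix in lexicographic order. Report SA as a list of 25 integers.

[11, 23, 9, 16, 3, 5, 12, 24, 22, 8, 7, 19, 20, 10, 15, 18, 14, 17, 0, 2, 4, 21, 6, 13, 1]

sorted suffixes:
  #0 SA[0]=11  'aadccaccbbdbab'
  #1 SA[1]=23  'ab'
  #2 SA[2]=9  'acaadccaccbbdbab'
  #3 SA[3]=16  'accbbdbab'
  #4 SA[4]=3  'adadbbacaadccaccbbdbab'
  #5 SA[5]=5  'adbbacaadccaccbbdbab'
  #6 SA[6]=12  'adccaccbbdbab'
  #7 SA[7]=24  'b'
  #8 SA[8]=22  'bab'
  #9 SA[9]=8  'bacaadccaccbbdbab'
  #10 SA[10]=7  'bbacaadccaccbbdbab'
  #11 SA[11]=19  'bbdbab'
  #12 SA[12]=20  'bdbab'
  #13 SA[13]=10  'caadccaccbbdbab'
  #14 SA[14]=15  'caccbbdbab'
  #15 SA[15]=18  'cbbdbab'
  #16 SA[16]=14  'ccaccbbdbab'
  #17 SA[17]=17  'ccbbdbab'
  #18 SA[18]=0  'cddadadbbacaadccaccbbdbab'
  #19 SA[19]=2  'dadadbbacaadccaccbbdbab'
  #20 SA[20]=4  'dadbbacaadccaccbbdbab'
  #21 SA[21]=21  'dbab'
  #22 SA[22]=6  'dbbacaadccaccbbdbab'
  #23 SA[23]=13  'dccaccbbdbab'
  #24 SA[24]=1  'ddadadbbacaadccaccbbdbab'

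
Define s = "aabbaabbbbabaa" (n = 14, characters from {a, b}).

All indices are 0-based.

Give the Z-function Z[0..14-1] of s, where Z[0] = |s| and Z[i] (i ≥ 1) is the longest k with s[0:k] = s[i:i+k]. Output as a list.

Z[0]=14
i=1: fresh scan; Z[1]=1 grow→box=[1,2)
i=2: fresh scan; Z[2]=0
i=3: fresh scan; Z[3]=0
i=4: fresh scan; Z[4]=4 grow→box=[4,8)
i=5: min(r-i=3, Z[1]=1)=1; Z[5]=1
i=6: min(r-i=2, Z[2]=0)=0; Z[6]=0
i=7: min(r-i=1, Z[3]=0)=0; Z[7]=0
i=8: fresh scan; Z[8]=0
i=9: fresh scan; Z[9]=0
i=10: fresh scan; Z[10]=1 grow→box=[10,11)
i=11: fresh scan; Z[11]=0
i=12: fresh scan; Z[12]=2 grow→box=[12,14)
i=13: min(r-i=1, Z[1]=1)=1; Z[13]=1

[14, 1, 0, 0, 4, 1, 0, 0, 0, 0, 1, 0, 2, 1]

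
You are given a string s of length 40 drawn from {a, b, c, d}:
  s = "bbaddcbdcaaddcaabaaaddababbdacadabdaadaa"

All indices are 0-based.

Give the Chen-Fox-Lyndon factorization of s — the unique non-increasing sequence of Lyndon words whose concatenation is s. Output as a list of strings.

["b", "b", "addcbdc", "aaddc", "aab", "aaaddababbdacadabdaad", "a", "a"]

emit factor 1: 'b' (i=0, period=1)
emit factor 2: 'b' (i=1, period=1)
emit factor 3: 'addcbdc' (i=2, period=7)
emit factor 4: 'aaddc' (i=9, period=5)
emit factor 5: 'aab' (i=14, period=3)
emit factor 6: 'aaaddababbdacadabdaad' (i=17, period=21)
emit factor 7: 'a' (i=38, period=1)
emit factor 8: 'a' (i=39, period=1)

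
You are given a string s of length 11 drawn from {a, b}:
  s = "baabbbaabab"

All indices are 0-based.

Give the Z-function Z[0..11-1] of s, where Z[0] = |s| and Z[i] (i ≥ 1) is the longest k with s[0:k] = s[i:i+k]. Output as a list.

[11, 0, 0, 1, 1, 4, 0, 0, 2, 0, 1]

Z[0]=11
i=1: outside box; Z[1]=0
i=2: outside box; Z[2]=0
i=3: outside box; Z[3]=1 extend→box=[3,4)
i=4: outside box; Z[4]=1 extend→box=[4,5)
i=5: outside box; Z[5]=4 extend→box=[5,9)
i=6: min(r-i=3, Z[1]=0)=0; Z[6]=0
i=7: min(r-i=2, Z[2]=0)=0; Z[7]=0
i=8: min(r-i=1, Z[3]=1)=1; Z[8]=2 extend→box=[8,10)
i=9: min(r-i=1, Z[1]=0)=0; Z[9]=0
i=10: outside box; Z[10]=1 extend→box=[10,11)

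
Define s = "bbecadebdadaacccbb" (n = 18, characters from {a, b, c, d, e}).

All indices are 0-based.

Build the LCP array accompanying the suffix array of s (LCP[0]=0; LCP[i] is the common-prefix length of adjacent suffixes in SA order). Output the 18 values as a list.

rank→(start, suffix):
  0 → (11, 'aacccbb')
  1 → (12, 'acccbb')
  2 → (9, 'adaacccbb')
  3 → (4, 'adebdadaacccbb')
  4 → (17, 'b')
  5 → (16, 'bb')
  6 → (0, 'bbecadebdadaacccbb')
  7 → (7, 'bdadaacccbb')
  8 → (1, 'becadebdadaacccbb')
  9 → (3, 'cadebdadaacccbb')
  10 → (15, 'cbb')
  11 → (14, 'ccbb')
  12 → (13, 'cccbb')
  13 → (10, 'daacccbb')
  14 → (8, 'dadaacccbb')
  15 → (5, 'debdadaacccbb')
  16 → (6, 'ebdadaacccbb')
  17 → (2, 'ecadebdadaacccbb')

SA = [11, 12, 9, 4, 17, 16, 0, 7, 1, 3, 15, 14, 13, 10, 8, 5, 6, 2]
rank  pair      lcp
   1  s[11:],s[12:]  1  'a'
   2  s[12:],s[9:]  1  'a'
   3  s[9:],s[4:]  2  'ad'
   4  s[4:],s[17:]  0  ''
   5  s[17:],s[16:]  1  'b'
   6  s[16:],s[0:]  2  'bb'
   7  s[0:],s[7:]  1  'b'
   8  s[7:],s[1:]  1  'b'
   9  s[1:],s[3:]  0  ''
  10  s[3:],s[15:]  1  'c'
  11  s[15:],s[14:]  1  'c'
  12  s[14:],s[13:]  2  'cc'
  13  s[13:],s[10:]  0  ''
  14  s[10:],s[8:]  2  'da'
  15  s[8:],s[5:]  1  'd'
  16  s[5:],s[6:]  0  ''
  17  s[6:],s[2:]  1  'e'

[0, 1, 1, 2, 0, 1, 2, 1, 1, 0, 1, 1, 2, 0, 2, 1, 0, 1]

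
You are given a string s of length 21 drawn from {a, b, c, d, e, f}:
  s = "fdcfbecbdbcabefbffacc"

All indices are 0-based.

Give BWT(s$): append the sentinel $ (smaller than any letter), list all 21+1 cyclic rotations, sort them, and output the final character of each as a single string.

rank  rotation                last
    0  $fdcfbecbdbcabefbffacc  c
    1  abefbffacc$fdcfbecbdbc  c
    2  acc$fdcfbecbdbcabefbff  f
    3  bcabefbffacc$fdcfbecbd  d
    4  bdbcabefbffacc$fdcfbec  c
    5  becbdbcabefbffacc$fdcf  f
    6  befbffacc$fdcfbecbdbca  a
    7  bffacc$fdcfbecbdbcabef  f
    8  c$fdcfbecbdbcabefbffac  c
    9  cabefbffacc$fdcfbecbdb  b
   10  cbdbcabefbffacc$fdcfbe  e
   11  cc$fdcfbecbdbcabefbffa  a
   12  cfbecbdbcabefbffacc$fd  d
   13  dbcabefbffacc$fdcfbecb  b
   14  dcfbecbdbcabefbffacc$f  f
   15  ecbdbcabefbffacc$fdcfb  b
   16  efbffacc$fdcfbecbdbcab  b
   17  facc$fdcfbecbdbcabefbf  f
   18  fbecbdbcabefbffacc$fdc  c
   19  fbffacc$fdcfbecbdbcabe  e
   20  fdcfbecbdbcabefbffacc$  $
   21  ffacc$fdcfbecbdbcabefb  b

ccfdcfafcbeadbfbbfce$b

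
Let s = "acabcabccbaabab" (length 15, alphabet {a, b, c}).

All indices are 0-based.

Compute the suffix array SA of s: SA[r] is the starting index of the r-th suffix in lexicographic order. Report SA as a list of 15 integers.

[10, 13, 11, 2, 5, 0, 14, 9, 12, 3, 6, 1, 4, 8, 7]

rank→(start, suffix):
  0 → (10, 'aabab')
  1 → (13, 'ab')
  2 → (11, 'abab')
  3 → (2, 'abcabccbaabab')
  4 → (5, 'abccbaabab')
  5 → (0, 'acabcabccbaabab')
  6 → (14, 'b')
  7 → (9, 'baabab')
  8 → (12, 'bab')
  9 → (3, 'bcabccbaabab')
  10 → (6, 'bccbaabab')
  11 → (1, 'cabcabccbaabab')
  12 → (4, 'cabccbaabab')
  13 → (8, 'cbaabab')
  14 → (7, 'ccbaabab')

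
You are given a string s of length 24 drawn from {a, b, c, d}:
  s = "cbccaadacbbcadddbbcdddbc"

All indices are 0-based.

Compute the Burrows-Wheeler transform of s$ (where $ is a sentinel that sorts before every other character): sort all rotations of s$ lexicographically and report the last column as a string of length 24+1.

rank  rotation                   last
    0  $cbccaadacbbcadddbbcdddbc  c
    1  aadacbbcadddbbcdddbc$cbcc  c
    2  acbbcadddbbcdddbc$cbccaad  d
    3  adacbbcadddbbcdddbc$cbcca  a
    4  adddbbcdddbc$cbccaadacbbc  c
    5  bbcadddbbcdddbc$cbccaadac  c
    6  bbcdddbc$cbccaadacbbcaddd  d
    7  bc$cbccaadacbbcadddbbcddd  d
    8  bcadddbbcdddbc$cbccaadacb  b
    9  bccaadacbbcadddbbcdddbc$c  c
   10  bcdddbc$cbccaadacbbcadddb  b
   11  c$cbccaadacbbcadddbbcdddb  b
   12  caadacbbcadddbbcdddbc$cbc  c
   13  cadddbbcdddbc$cbccaadacbb  b
   14  cbbcadddbbcdddbc$cbccaada  a
   15  cbccaadacbbcadddbbcdddbc$  $
   16  ccaadacbbcadddbbcdddbc$cb  b
   17  cdddbc$cbccaadacbbcadddbb  b
   18  dacbbcadddbbcdddbc$cbccaa  a
   19  dbbcdddbc$cbccaadacbbcadd  d
   20  dbc$cbccaadacbbcadddbbcdd  d
   21  ddbbcdddbc$cbccaadacbbcad  d
   22  ddbc$cbccaadacbbcadddbbcd  d
   23  dddbbcdddbc$cbccaadacbbca  a
   24  dddbc$cbccaadacbbcadddbbc  c

ccdaccddbcbbcba$bbaddddac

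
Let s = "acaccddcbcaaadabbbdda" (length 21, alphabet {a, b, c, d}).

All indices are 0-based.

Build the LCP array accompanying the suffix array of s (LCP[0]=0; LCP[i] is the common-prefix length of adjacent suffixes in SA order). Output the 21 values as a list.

rank→(start, suffix):
  0 → (20, 'a')
  1 → (10, 'aaadabbbdda')
  2 → (11, 'aadabbbdda')
  3 → (14, 'abbbdda')
  4 → (0, 'acaccddcbcaaadabbbdda')
  5 → (2, 'accddcbcaaadabbbdda')
  6 → (12, 'adabbbdda')
  7 → (15, 'bbbdda')
  8 → (16, 'bbdda')
  9 → (8, 'bcaaadabbbdda')
  10 → (17, 'bdda')
  11 → (9, 'caaadabbbdda')
  12 → (1, 'caccddcbcaaadabbbdda')
  13 → (7, 'cbcaaadabbbdda')
  14 → (3, 'ccddcbcaaadabbbdda')
  15 → (4, 'cddcbcaaadabbbdda')
  16 → (19, 'da')
  17 → (13, 'dabbbdda')
  18 → (6, 'dcbcaaadabbbdda')
  19 → (18, 'dda')
  20 → (5, 'ddcbcaaadabbbdda')

SA = [20, 10, 11, 14, 0, 2, 12, 15, 16, 8, 17, 9, 1, 7, 3, 4, 19, 13, 6, 18, 5]
i: (SA[i-1],SA[i]) lcp shared
  1: (20,10) 1 'a'
  2: (10,11) 2 'aa'
  3: (11,14) 1 'a'
  4: (14,0) 1 'a'
  5: (0,2) 2 'ac'
  6: (2,12) 1 'a'
  7: (12,15) 0 ''
  8: (15,16) 2 'bb'
  9: (16,8) 1 'b'
  10: (8,17) 1 'b'
  11: (17,9) 0 ''
  12: (9,1) 2 'ca'
  13: (1,7) 1 'c'
  14: (7,3) 1 'c'
  15: (3,4) 1 'c'
  16: (4,19) 0 ''
  17: (19,13) 2 'da'
  18: (13,6) 1 'd'
  19: (6,18) 1 'd'
  20: (18,5) 2 'dd'

[0, 1, 2, 1, 1, 2, 1, 0, 2, 1, 1, 0, 2, 1, 1, 1, 0, 2, 1, 1, 2]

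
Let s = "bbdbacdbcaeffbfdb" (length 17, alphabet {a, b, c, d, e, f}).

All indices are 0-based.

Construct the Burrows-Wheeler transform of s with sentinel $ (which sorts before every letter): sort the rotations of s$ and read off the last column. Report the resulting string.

rank  rotation            last
    0  $bbdbacdbcaeffbfdb  b
    1  acdbcaeffbfdb$bbdb  b
    2  aeffbfdb$bbdbacdbc  c
    3  b$bbdbacdbcaeffbfd  d
    4  bacdbcaeffbfdb$bbd  d
    5  bbdbacdbcaeffbfdb$  $
    6  bcaeffbfdb$bbdbacd  d
    7  bdbacdbcaeffbfdb$b  b
    8  bfdb$bbdbacdbcaeff  f
    9  caeffbfdb$bbdbacdb  b
   10  cdbcaeffbfdb$bbdba  a
   11  db$bbdbacdbcaeffbf  f
   12  dbacdbcaeffbfdb$bb  b
   13  dbcaeffbfdb$bbdbac  c
   14  effbfdb$bbdbacdbca  a
   15  fbfdb$bbdbacdbcaef  f
   16  fdb$bbdbacdbcaeffb  b
   17  ffbfdb$bbdbacdbcae  e

bbcdd$dbfbafbcafbe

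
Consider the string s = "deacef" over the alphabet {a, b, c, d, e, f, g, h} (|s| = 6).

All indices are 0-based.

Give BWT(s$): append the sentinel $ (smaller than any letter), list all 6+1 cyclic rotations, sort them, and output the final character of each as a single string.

rank  rotation last
    0  $deacef  f
    1  acef$de  e
    2  cef$dea  a
    3  deacef$  $
    4  eacef$d  d
    5  ef$deac  c
    6  f$deace  e

fea$dce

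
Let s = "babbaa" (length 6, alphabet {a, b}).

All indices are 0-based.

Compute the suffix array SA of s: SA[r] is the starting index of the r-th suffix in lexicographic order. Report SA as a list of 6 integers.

sorted suffixes:
  #0 SA[0]=5  'a'
  #1 SA[1]=4  'aa'
  #2 SA[2]=1  'abbaa'
  #3 SA[3]=3  'baa'
  #4 SA[4]=0  'babbaa'
  #5 SA[5]=2  'bbaa'

[5, 4, 1, 3, 0, 2]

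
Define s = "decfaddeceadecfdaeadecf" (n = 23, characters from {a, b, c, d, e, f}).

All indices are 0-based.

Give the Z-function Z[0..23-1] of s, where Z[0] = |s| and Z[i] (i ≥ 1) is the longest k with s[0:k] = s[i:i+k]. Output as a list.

Z[0]=23
i=1: fresh scan; Z[1]=0
i=2: fresh scan; Z[2]=0
i=3: fresh scan; Z[3]=0
i=4: fresh scan; Z[4]=0
i=5: fresh scan; Z[5]=1 extend→box=[5,6)
i=6: fresh scan; Z[6]=3 extend→box=[6,9)
i=7: min(r-i=2, Z[1]=0)=0; Z[7]=0
i=8: min(r-i=1, Z[2]=0)=0; Z[8]=0
i=9: fresh scan; Z[9]=0
i=10: fresh scan; Z[10]=0
i=11: fresh scan; Z[11]=4 extend→box=[11,15)
i=12: min(r-i=3, Z[1]=0)=0; Z[12]=0
i=13: min(r-i=2, Z[2]=0)=0; Z[13]=0
i=14: min(r-i=1, Z[3]=0)=0; Z[14]=0
i=15: fresh scan; Z[15]=1 extend→box=[15,16)
i=16: fresh scan; Z[16]=0
i=17: fresh scan; Z[17]=0
i=18: fresh scan; Z[18]=0
i=19: fresh scan; Z[19]=4 extend→box=[19,23)
i=20: min(r-i=3, Z[1]=0)=0; Z[20]=0
i=21: min(r-i=2, Z[2]=0)=0; Z[21]=0
i=22: min(r-i=1, Z[3]=0)=0; Z[22]=0

[23, 0, 0, 0, 0, 1, 3, 0, 0, 0, 0, 4, 0, 0, 0, 1, 0, 0, 0, 4, 0, 0, 0]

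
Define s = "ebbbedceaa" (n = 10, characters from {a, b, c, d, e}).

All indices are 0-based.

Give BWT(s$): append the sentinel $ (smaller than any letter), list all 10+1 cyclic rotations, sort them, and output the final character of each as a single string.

rank  rotation     last
    0  $ebbbedceaa  a
    1  a$ebbbedcea  a
    2  aa$ebbbedce  e
    3  bbbedceaa$e  e
    4  bbedceaa$eb  b
    5  bedceaa$ebb  b
    6  ceaa$ebbbed  d
    7  dceaa$ebbbe  e
    8  eaa$ebbbedc  c
    9  ebbbedceaa$  $
   10  edceaa$ebbb  b

aaeebbdec$b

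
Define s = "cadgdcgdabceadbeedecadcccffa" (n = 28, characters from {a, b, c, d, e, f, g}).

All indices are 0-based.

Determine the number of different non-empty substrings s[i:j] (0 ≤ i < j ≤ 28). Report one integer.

378

sorted suffixes:
  #0 SA[0]=27  'a'
  #1 SA[1]=8  'abceadbeedecadcccffa'
  #2 SA[2]=12  'adbeedecadcccffa'
  #3 SA[3]=20  'adcccffa'
  #4 SA[4]=1  'adgdcgdabceadbeedecadcccffa'
  #5 SA[5]=9  'bceadbeedecadcccffa'
  #6 SA[6]=14  'beedecadcccffa'
  #7 SA[7]=19  'cadcccffa'
  #8 SA[8]=0  'cadgdcgdabceadbeedecadcccffa'
  #9 SA[9]=22  'cccffa'
  #10 SA[10]=23  'ccffa'
  #11 SA[11]=10  'ceadbeedecadcccffa'
  #12 SA[12]=24  'cffa'
  #13 SA[13]=5  'cgdabceadbeedecadcccffa'
  #14 SA[14]=7  'dabceadbeedecadcccffa'
  #15 SA[15]=13  'dbeedecadcccffa'
  #16 SA[16]=21  'dcccffa'
  #17 SA[17]=4  'dcgdabceadbeedecadcccffa'
  #18 SA[18]=17  'decadcccffa'
  #19 SA[19]=2  'dgdcgdabceadbeedecadcccffa'
  #20 SA[20]=11  'eadbeedecadcccffa'
  #21 SA[21]=18  'ecadcccffa'
  #22 SA[22]=16  'edecadcccffa'
  #23 SA[23]=15  'eedecadcccffa'
  #24 SA[24]=26  'fa'
  #25 SA[25]=25  'ffa'
  #26 SA[26]=6  'gdabceadbeedecadcccffa'
  #27 SA[27]=3  'gdcgdabceadbeedecadcccffa'

SA = [27, 8, 12, 20, 1, 9, 14, 19, 0, 22, 23, 10, 24, 5, 7, 13, 21, 4, 17, 2, 11, 18, 16, 15, 26, 25, 6, 3]
rank  pair      lcp
   1  s[27:],s[8:]  1  'a'
   2  s[8:],s[12:]  1  'a'
   3  s[12:],s[20:]  2  'ad'
   4  s[20:],s[1:]  2  'ad'
   5  s[1:],s[9:]  0  ''
   6  s[9:],s[14:]  1  'b'
   7  s[14:],s[19:]  0  ''
   8  s[19:],s[0:]  3  'cad'
   9  s[0:],s[22:]  1  'c'
  10  s[22:],s[23:]  2  'cc'
  11  s[23:],s[10:]  1  'c'
  12  s[10:],s[24:]  1  'c'
  13  s[24:],s[5:]  1  'c'
  14  s[5:],s[7:]  0  ''
  15  s[7:],s[13:]  1  'd'
  16  s[13:],s[21:]  1  'd'
  17  s[21:],s[4:]  2  'dc'
  18  s[4:],s[17:]  1  'd'
  19  s[17:],s[2:]  1  'd'
  20  s[2:],s[11:]  0  ''
  21  s[11:],s[18:]  1  'e'
  22  s[18:],s[16:]  1  'e'
  23  s[16:],s[15:]  1  'e'
  24  s[15:],s[26:]  0  ''
  25  s[26:],s[25:]  1  'f'
  26  s[25:],s[6:]  0  ''
  27  s[6:],s[3:]  2  'gd'

n(n+1)/2 = 28·29/2 = 406
Σ LCP = 0 + 1 + 1 + 2 + 2 + 0 + 1 + 0 + 3 + 1 + 2 + 1 + 1 + 1 + 0 + 1 + 1 + 2 + 1 + 1 + 0 + 1 + 1 + 1 + 0 + 1 + 0 + 2 = 28
distinct = 406 − 28 = 378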